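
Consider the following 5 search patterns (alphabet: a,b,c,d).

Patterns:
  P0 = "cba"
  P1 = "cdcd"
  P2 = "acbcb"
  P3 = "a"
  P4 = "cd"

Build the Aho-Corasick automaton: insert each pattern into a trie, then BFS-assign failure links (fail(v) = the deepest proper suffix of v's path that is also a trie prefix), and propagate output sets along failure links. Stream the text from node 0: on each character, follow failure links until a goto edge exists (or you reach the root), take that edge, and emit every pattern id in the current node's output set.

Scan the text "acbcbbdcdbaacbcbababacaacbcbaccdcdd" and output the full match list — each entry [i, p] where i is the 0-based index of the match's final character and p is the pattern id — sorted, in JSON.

Build automaton:
Trie (insert patterns):
  0='ε' goto a→7 c→1
  1='c' goto b→2 d→4
  2='cb' goto a→3
  3='cba' goto ·  [P0 ends]
  4='cd' goto c→5  [P4 ends]
  5='cdc' goto d→6
  6='cdcd' goto ·  [P1 ends]
  7='a' goto c→8  [P3 ends]
  8='ac' goto b→9
  9='acb' goto c→10
  10='acbc' goto b→11
  11='acbcb' goto ·  [P2 ends]

Failure links (BFS by depth):
  fail(1) 'c': from fail(0)=0 chase 'c': 0 ⇒ 0;  out=∅∪out(0)=∅
  fail(7) 'a': from fail(0)=0 chase 'a': 0 ⇒ 0;  out={3}∪out(0)={3}
  fail(2) 'cb': from fail(1)=0 chase 'b': 0 ⇒ 0;  out=∅∪out(0)=∅
  fail(4) 'cd': from fail(1)=0 chase 'd': 0 ⇒ 0;  out={4}∪out(0)={4}
  fail(8) 'ac': from fail(7)=0 chase 'c': 0 ⇒ 1;  out=∅∪out(1)=∅
  fail(3) 'cba': from fail(2)=0 chase 'a': 0 ⇒ 7;  out={0}∪out(7)={0,3}
  fail(5) 'cdc': from fail(4)=0 chase 'c': 0 ⇒ 1;  out=∅∪out(1)=∅
  fail(9) 'acb': from fail(8)=1 chase 'b': 1 ⇒ 2;  out=∅∪out(2)=∅
  fail(6) 'cdcd': from fail(5)=1 chase 'd': 1 ⇒ 4;  out={1}∪out(4)={1,4}
  fail(10) 'acbc': from fail(9)=2 chase 'c': 2→0 ⇒ 1;  out=∅∪out(1)=∅
  fail(11) 'acbcb': from fail(10)=1 chase 'b': 1 ⇒ 2;  out={2}∪out(2)={2}

Run:
i=0 'a': node 0→7  → match P3@[0:0]
i=1 'c': node 7→8
i=2 'b': node 8→9
i=3 'c': node 9→10
i=4 'b': node 10→11  → match P2@[0:4]
i=5 'b': node 11→0 ·f
i=6 'd': node 0→0
i=7 'c': node 0→1
i=8 'd': node 1→4  → match P4@[7:8]
i=9 'b': node 4→0 ·f
i=10 'a': node 0→7  → match P3@[10:10]
i=11 'a': node 7→7 ·f  → match P3@[11:11]
i=12 'c': node 7→8
i=13 'b': node 8→9
i=14 'c': node 9→10
i=15 'b': node 10→11  → match P2@[11:15]
i=16 'a': node 11→3 ·f  → match P0@[14:16],P3@[16:16]
i=17 'b': node 3→0 ·f
i=18 'a': node 0→7  → match P3@[18:18]
i=19 'b': node 7→0 ·f
i=20 'a': node 0→7  → match P3@[20:20]
i=21 'c': node 7→8
i=22 'a': node 8→7 ·f  → match P3@[22:22]
i=23 'a': node 7→7 ·f  → match P3@[23:23]
i=24 'c': node 7→8
i=25 'b': node 8→9
i=26 'c': node 9→10
i=27 'b': node 10→11  → match P2@[23:27]
i=28 'a': node 11→3 ·f  → match P0@[26:28],P3@[28:28]
i=29 'c': node 3→8 ·f
i=30 'c': node 8→1 ·f
i=31 'd': node 1→4  → match P4@[30:31]
i=32 'c': node 4→5
i=33 'd': node 5→6  → match P1@[30:33],P4@[32:33]
i=34 'd': node 6→0 ·f

Result: [[0,3],[4,2],[8,4],[10,3],[11,3],[15,2],[16,0],[16,3],[18,3],[20,3],[22,3],[23,3],[27,2],[28,0],[28,3],[31,4],[33,1],[33,4]]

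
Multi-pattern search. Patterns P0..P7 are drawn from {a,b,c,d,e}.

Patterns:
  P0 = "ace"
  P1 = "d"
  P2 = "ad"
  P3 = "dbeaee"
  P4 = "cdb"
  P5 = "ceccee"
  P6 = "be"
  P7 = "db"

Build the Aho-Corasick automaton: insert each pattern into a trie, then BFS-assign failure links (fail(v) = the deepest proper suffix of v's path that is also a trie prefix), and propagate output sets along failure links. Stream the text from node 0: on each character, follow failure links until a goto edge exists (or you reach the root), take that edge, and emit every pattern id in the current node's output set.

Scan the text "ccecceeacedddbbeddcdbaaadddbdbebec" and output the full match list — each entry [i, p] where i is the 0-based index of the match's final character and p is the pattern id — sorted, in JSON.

Construct AC machine:
Trie nodes:
  n0 'ε': a→1 b→19 c→11 d→4
  n1 'a': c→2 d→5
  n2 'ac': e→3
  n3 'ace': ·  [P0 ends]
  n4 'd': b→6  [P1 ends]
  n5 'ad': ·  [P2 ends]
  n6 'db': e→7  [P7 ends]
  n7 'dbe': a→8
  n8 'dbea': e→9
  n9 'dbeae': e→10
  n10 'dbeaee': ·  [P3 ends]
  n11 'c': d→12 e→14
  n12 'cd': b→13
  n13 'cdb': ·  [P4 ends]
  n14 'ce': c→15
  n15 'cec': c→16
  n16 'cecc': e→17
  n17 'cecce': e→18
  n18 'ceccee': ·  [P5 ends]
  n19 'b': e→20
  n20 'be': ·  [P6 ends]

Failure links (BFS by depth):
  fail(1) 'a': from fail(0)=0 chase 'a': 0 ⇒ 0;  out=∅∪out(0)=∅
  fail(4) 'd': from fail(0)=0 chase 'd': 0 ⇒ 0;  out={1}∪out(0)={1}
  fail(11) 'c': from fail(0)=0 chase 'c': 0 ⇒ 0;  out=∅∪out(0)=∅
  fail(19) 'b': from fail(0)=0 chase 'b': 0 ⇒ 0;  out=∅∪out(0)=∅
  fail(2) 'ac': from fail(1)=0 chase 'c': 0 ⇒ 11;  out=∅∪out(11)=∅
  fail(5) 'ad': from fail(1)=0 chase 'd': 0 ⇒ 4;  out={2}∪out(4)={1,2}
  fail(6) 'db': from fail(4)=0 chase 'b': 0 ⇒ 19;  out={7}∪out(19)={7}
  fail(12) 'cd': from fail(11)=0 chase 'd': 0 ⇒ 4;  out=∅∪out(4)={1}
  fail(14) 'ce': from fail(11)=0 chase 'e': 0 ⇒ 0;  out=∅∪out(0)=∅
  fail(20) 'be': from fail(19)=0 chase 'e': 0 ⇒ 0;  out={6}∪out(0)={6}
  fail(3) 'ace': from fail(2)=11 chase 'e': 11 ⇒ 14;  out={0}∪out(14)={0}
  fail(7) 'dbe': from fail(6)=19 chase 'e': 19 ⇒ 20;  out=∅∪out(20)={6}
  fail(13) 'cdb': from fail(12)=4 chase 'b': 4 ⇒ 6;  out={4}∪out(6)={4,7}
  fail(15) 'cec': from fail(14)=0 chase 'c': 0 ⇒ 11;  out=∅∪out(11)=∅
  fail(8) 'dbea': from fail(7)=20 chase 'a': 20→0 ⇒ 1;  out=∅∪out(1)=∅
  fail(16) 'cecc': from fail(15)=11 chase 'c': 11→0 ⇒ 11;  out=∅∪out(11)=∅
  fail(9) 'dbeae': from fail(8)=1 chase 'e': 1→0 ⇒ 0;  out=∅∪out(0)=∅
  fail(17) 'cecce': from fail(16)=11 chase 'e': 11 ⇒ 14;  out=∅∪out(14)=∅
  fail(10) 'dbeaee': from fail(9)=0 chase 'e': 0 ⇒ 0;  out={3}∪out(0)={3}
  fail(18) 'ceccee': from fail(17)=14 chase 'e': 14→0 ⇒ 0;  out={5}∪out(0)={5}

Text stream:
i=0 'c': node 0→11
i=1 'c': node 11→11 ·f
i=2 'e': node 11→14
i=3 'c': node 14→15
i=4 'c': node 15→16
i=5 'e': node 16→17
i=6 'e': node 17→18  emit P5@[1:6]
i=7 'a': node 18→1 ·f
i=8 'c': node 1→2
i=9 'e': node 2→3  emit P0@[7:9]
i=10 'd': node 3→4 ·f  emit P1@[10:10]
i=11 'd': node 4→4 ·f  emit P1@[11:11]
i=12 'd': node 4→4 ·f  emit P1@[12:12]
i=13 'b': node 4→6  emit P7@[12:13]
i=14 'b': node 6→19 ·f
i=15 'e': node 19→20  emit P6@[14:15]
i=16 'd': node 20→4 ·f  emit P1@[16:16]
i=17 'd': node 4→4 ·f  emit P1@[17:17]
i=18 'c': node 4→11 ·f
i=19 'd': node 11→12  emit P1@[19:19]
i=20 'b': node 12→13  emit P4@[18:20],P7@[19:20]
i=21 'a': node 13→1 ·f
i=22 'a': node 1→1 ·f
i=23 'a': node 1→1 ·f
i=24 'd': node 1→5  emit P1@[24:24],P2@[23:24]
i=25 'd': node 5→4 ·f  emit P1@[25:25]
i=26 'd': node 4→4 ·f  emit P1@[26:26]
i=27 'b': node 4→6  emit P7@[26:27]
i=28 'd': node 6→4 ·f  emit P1@[28:28]
i=29 'b': node 4→6  emit P7@[28:29]
i=30 'e': node 6→7  emit P6@[29:30]
i=31 'b': node 7→19 ·f
i=32 'e': node 19→20  emit P6@[31:32]
i=33 'c': node 20→11 ·f

Result: [[6,5],[9,0],[10,1],[11,1],[12,1],[13,7],[15,6],[16,1],[17,1],[19,1],[20,4],[20,7],[24,1],[24,2],[25,1],[26,1],[27,7],[28,1],[29,7],[30,6],[32,6]]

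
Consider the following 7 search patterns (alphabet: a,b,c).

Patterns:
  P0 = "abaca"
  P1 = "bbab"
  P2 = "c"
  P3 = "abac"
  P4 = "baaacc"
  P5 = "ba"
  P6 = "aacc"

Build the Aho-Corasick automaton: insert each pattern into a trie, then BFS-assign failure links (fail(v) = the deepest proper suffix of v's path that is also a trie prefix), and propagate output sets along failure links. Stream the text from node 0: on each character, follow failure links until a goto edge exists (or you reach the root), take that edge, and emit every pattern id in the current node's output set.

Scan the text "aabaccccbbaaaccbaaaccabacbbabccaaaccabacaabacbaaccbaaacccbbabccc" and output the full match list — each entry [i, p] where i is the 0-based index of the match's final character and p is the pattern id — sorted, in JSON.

Build:
Trie (insert patterns):
  0='ε' goto a→1 b→6 c→10
  1='a' goto a→16 b→2
  2='ab' goto a→3
  3='aba' goto c→4
  4='abac' goto a→5  ←P3
  5='abaca' goto ·  ←P0
  6='b' goto a→11 b→7
  7='bb' goto a→8
  8='bba' goto b→9
  9='bbab' goto ·  ←P1
  10='c' goto ·  ←P2
  11='ba' goto a→12  ←P5
  12='baa' goto a→13
  13='baaa' goto c→14
  14='baaac' goto c→15
  15='baaacc' goto ·  ←P4
  16='aa' goto c→17
  17='aac' goto c→18
  18='aacc' goto ·  ←P6

Failure links (BFS by depth):
  fail(1) 'a': from fail(0)=0 chase 'a': 0 ⇒ 0;  out=∅∪out(0)=∅
  fail(6) 'b': from fail(0)=0 chase 'b': 0 ⇒ 0;  out=∅∪out(0)=∅
  fail(10) 'c': from fail(0)=0 chase 'c': 0 ⇒ 0;  out={2}∪out(0)={2}
  fail(2) 'ab': from fail(1)=0 chase 'b': 0 ⇒ 6;  out=∅∪out(6)=∅
  fail(7) 'bb': from fail(6)=0 chase 'b': 0 ⇒ 6;  out=∅∪out(6)=∅
  fail(11) 'ba': from fail(6)=0 chase 'a': 0 ⇒ 1;  out={5}∪out(1)={5}
  fail(16) 'aa': from fail(1)=0 chase 'a': 0 ⇒ 1;  out=∅∪out(1)=∅
  fail(3) 'aba': from fail(2)=6 chase 'a': 6 ⇒ 11;  out=∅∪out(11)={5}
  fail(8) 'bba': from fail(7)=6 chase 'a': 6 ⇒ 11;  out=∅∪out(11)={5}
  fail(12) 'baa': from fail(11)=1 chase 'a': 1 ⇒ 16;  out=∅∪out(16)=∅
  fail(17) 'aac': from fail(16)=1 chase 'c': 1→0 ⇒ 10;  out=∅∪out(10)={2}
  fail(4) 'abac': from fail(3)=11 chase 'c': 11→1→0 ⇒ 10;  out={3}∪out(10)={2,3}
  fail(9) 'bbab': from fail(8)=11 chase 'b': 11→1 ⇒ 2;  out={1}∪out(2)={1}
  fail(13) 'baaa': from fail(12)=16 chase 'a': 16→1 ⇒ 16;  out=∅∪out(16)=∅
  fail(18) 'aacc': from fail(17)=10 chase 'c': 10→0 ⇒ 10;  out={6}∪out(10)={2,6}
  fail(5) 'abaca': from fail(4)=10 chase 'a': 10→0 ⇒ 1;  out={0}∪out(1)={0}
  fail(14) 'baaac': from fail(13)=16 chase 'c': 16 ⇒ 17;  out=∅∪out(17)={2}
  fail(15) 'baaacc': from fail(14)=17 chase 'c': 17 ⇒ 18;  out={4}∪out(18)={2,4,6}

Text stream:
i=0 'a': node 0→1
i=1 'a': node 1→16
i=2 'b': node 16→2 ·f
i=3 'a': node 2→3  → match P5@[2:3]
i=4 'c': node 3→4  → match P2@[4:4],P3@[1:4]
i=5 'c': node 4→10 ·f  → match P2@[5:5]
i=6 'c': node 10→10 ·f  → match P2@[6:6]
i=7 'c': node 10→10 ·f  → match P2@[7:7]
i=8 'b': node 10→6 ·f
i=9 'b': node 6→7
i=10 'a': node 7→8  → match P5@[9:10]
i=11 'a': node 8→12 ·f
i=12 'a': node 12→13
i=13 'c': node 13→14  → match P2@[13:13]
i=14 'c': node 14→15  → match P2@[14:14],P4@[9:14],P6@[11:14]
i=15 'b': node 15→6 ·f
i=16 'a': node 6→11  → match P5@[15:16]
i=17 'a': node 11→12
i=18 'a': node 12→13
i=19 'c': node 13→14  → match P2@[19:19]
i=20 'c': node 14→15  → match P2@[20:20],P4@[15:20],P6@[17:20]
i=21 'a': node 15→1 ·f
i=22 'b': node 1→2
i=23 'a': node 2→3  → match P5@[22:23]
i=24 'c': node 3→4  → match P2@[24:24],P3@[21:24]
i=25 'b': node 4→6 ·f
i=26 'b': node 6→7
i=27 'a': node 7→8  → match P5@[26:27]
i=28 'b': node 8→9  → match P1@[25:28]
i=29 'c': node 9→10 ·f  → match P2@[29:29]
i=30 'c': node 10→10 ·f  → match P2@[30:30]
i=31 'a': node 10→1 ·f
i=32 'a': node 1→16
i=33 'a': node 16→16 ·f
i=34 'c': node 16→17  → match P2@[34:34]
i=35 'c': node 17→18  → match P2@[35:35],P6@[32:35]
i=36 'a': node 18→1 ·f
i=37 'b': node 1→2
i=38 'a': node 2→3  → match P5@[37:38]
i=39 'c': node 3→4  → match P2@[39:39],P3@[36:39]
i=40 'a': node 4→5  → match P0@[36:40]
i=41 'a': node 5→16 ·f
i=42 'b': node 16→2 ·f
i=43 'a': node 2→3  → match P5@[42:43]
i=44 'c': node 3→4  → match P2@[44:44],P3@[41:44]
i=45 'b': node 4→6 ·f
i=46 'a': node 6→11  → match P5@[45:46]
i=47 'a': node 11→12
i=48 'c': node 12→17 ·f  → match P2@[48:48]
i=49 'c': node 17→18  → match P2@[49:49],P6@[46:49]
i=50 'b': node 18→6 ·f
i=51 'a': node 6→11  → match P5@[50:51]
i=52 'a': node 11→12
i=53 'a': node 12→13
i=54 'c': node 13→14  → match P2@[54:54]
i=55 'c': node 14→15  → match P2@[55:55],P4@[50:55],P6@[52:55]
i=56 'c': node 15→10 ·f  → match P2@[56:56]
i=57 'b': node 10→6 ·f
i=58 'b': node 6→7
i=59 'a': node 7→8  → match P5@[58:59]
i=60 'b': node 8→9  → match P1@[57:60]
i=61 'c': node 9→10 ·f  → match P2@[61:61]
i=62 'c': node 10→10 ·f  → match P2@[62:62]
i=63 'c': node 10→10 ·f  → match P2@[63:63]

All matches (sorted): [[3,5],[4,2],[4,3],[5,2],[6,2],[7,2],[10,5],[13,2],[14,2],[14,4],[14,6],[16,5],[19,2],[20,2],[20,4],[20,6],[23,5],[24,2],[24,3],[27,5],[28,1],[29,2],[30,2],[34,2],[35,2],[35,6],[38,5],[39,2],[39,3],[40,0],[43,5],[44,2],[44,3],[46,5],[48,2],[49,2],[49,6],[51,5],[54,2],[55,2],[55,4],[55,6],[56,2],[59,5],[60,1],[61,2],[62,2],[63,2]]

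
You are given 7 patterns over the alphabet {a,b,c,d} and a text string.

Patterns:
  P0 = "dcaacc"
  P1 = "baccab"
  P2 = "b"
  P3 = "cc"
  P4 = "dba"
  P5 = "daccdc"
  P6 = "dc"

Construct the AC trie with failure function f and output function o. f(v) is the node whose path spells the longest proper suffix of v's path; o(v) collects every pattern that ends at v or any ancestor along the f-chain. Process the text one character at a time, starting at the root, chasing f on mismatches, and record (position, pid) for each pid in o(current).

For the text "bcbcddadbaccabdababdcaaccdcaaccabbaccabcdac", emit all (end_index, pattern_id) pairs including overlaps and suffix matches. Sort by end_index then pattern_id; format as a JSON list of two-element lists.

Construct AC machine:
Trie nodes:
  n0 'ε': b→7 c→13 d→1
  n1 'd': a→17 b→15 c→2
  n2 'dc': a→3  ←P6
  n3 'dca': a→4
  n4 'dcaa': c→5
  n5 'dcaac': c→6
  n6 'dcaacc': ·  ←P0
  n7 'b': a→8  ←P2
  n8 'ba': c→9
  n9 'bac': c→10
  n10 'bacc': a→11
  n11 'bacca': b→12
  n12 'baccab': ·  ←P1
  n13 'c': c→14
  n14 'cc': ·  ←P3
  n15 'db': a→16
  n16 'dba': ·  ←P4
  n17 'da': c→18
  n18 'dac': c→19
  n19 'dacc': d→20
  n20 'daccd': c→21
  n21 'daccdc': ·  ←P5

Failure links (BFS by depth):
  n1('d'): parent n0 fail=0; on 'd' 0 → fail=0;  out ∅∪∅=∅
  n7('b'): parent n0 fail=0; on 'b' 0 → fail=0;  out {2}∪∅={2}
  n13('c'): parent n0 fail=0; on 'c' 0 → fail=0;  out ∅∪∅=∅
  n2('dc'): parent n1 fail=0; on 'c' 0 → fail=13;  out {6}∪∅={6}
  n8('ba'): parent n7 fail=0; on 'a' 0 → fail=0;  out ∅∪∅=∅
  n14('cc'): parent n13 fail=0; on 'c' 0 → fail=13;  out {3}∪∅={3}
  n15('db'): parent n1 fail=0; on 'b' 0 → fail=7;  out ∅∪{2}={2}
  n17('da'): parent n1 fail=0; on 'a' 0 → fail=0;  out ∅∪∅=∅
  n3('dca'): parent n2 fail=13; on 'a' 13→0 → fail=0;  out ∅∪∅=∅
  n9('bac'): parent n8 fail=0; on 'c' 0 → fail=13;  out ∅∪∅=∅
  n16('dba'): parent n15 fail=7; on 'a' 7 → fail=8;  out {4}∪∅={4}
  n18('dac'): parent n17 fail=0; on 'c' 0 → fail=13;  out ∅∪∅=∅
  n4('dcaa'): parent n3 fail=0; on 'a' 0 → fail=0;  out ∅∪∅=∅
  n10('bacc'): parent n9 fail=13; on 'c' 13 → fail=14;  out ∅∪{3}={3}
  n19('dacc'): parent n18 fail=13; on 'c' 13 → fail=14;  out ∅∪{3}={3}
  n5('dcaac'): parent n4 fail=0; on 'c' 0 → fail=13;  out ∅∪∅=∅
  n11('bacca'): parent n10 fail=14; on 'a' 14→13→0 → fail=0;  out ∅∪∅=∅
  n20('daccd'): parent n19 fail=14; on 'd' 14→13→0 → fail=1;  out ∅∪∅=∅
  n6('dcaacc'): parent n5 fail=13; on 'c' 13 → fail=14;  out {0}∪{3}={0,3}
  n12('baccab'): parent n11 fail=0; on 'b' 0 → fail=7;  out {1}∪{2}={1,2}
  n21('daccdc'): parent n20 fail=1; on 'c' 1 → fail=2;  out {5}∪{6}={5,6}

Scan:
[0] read 'b'  n0⇒n7  emit P2@[0:0]
[1] read 'c'  n7⇒n13 ·f
[2] read 'b'  n13⇒n7 ·f  emit P2@[2:2]
[3] read 'c'  n7⇒n13 ·f
[4] read 'd'  n13⇒n1 ·f
[5] read 'd'  n1⇒n1 ·f
[6] read 'a'  n1⇒n17
[7] read 'd'  n17⇒n1 ·f
[8] read 'b'  n1⇒n15  emit P2@[8:8]
[9] read 'a'  n15⇒n16  emit P4@[7:9]
[10] read 'c'  n16⇒n9 ·f
[11] read 'c'  n9⇒n10  emit P3@[10:11]
[12] read 'a'  n10⇒n11
[13] read 'b'  n11⇒n12  emit P1@[8:13],P2@[13:13]
[14] read 'd'  n12⇒n1 ·f
[15] read 'a'  n1⇒n17
[16] read 'b'  n17⇒n7 ·f  emit P2@[16:16]
[17] read 'a'  n7⇒n8
[18] read 'b'  n8⇒n7 ·f  emit P2@[18:18]
[19] read 'd'  n7⇒n1 ·f
[20] read 'c'  n1⇒n2  emit P6@[19:20]
[21] read 'a'  n2⇒n3
[22] read 'a'  n3⇒n4
[23] read 'c'  n4⇒n5
[24] read 'c'  n5⇒n6  emit P0@[19:24],P3@[23:24]
[25] read 'd'  n6⇒n1 ·f
[26] read 'c'  n1⇒n2  emit P6@[25:26]
[27] read 'a'  n2⇒n3
[28] read 'a'  n3⇒n4
[29] read 'c'  n4⇒n5
[30] read 'c'  n5⇒n6  emit P0@[25:30],P3@[29:30]
[31] read 'a'  n6⇒n0 ·f
[32] read 'b'  n0⇒n7  emit P2@[32:32]
[33] read 'b'  n7⇒n7 ·f  emit P2@[33:33]
[34] read 'a'  n7⇒n8
[35] read 'c'  n8⇒n9
[36] read 'c'  n9⇒n10  emit P3@[35:36]
[37] read 'a'  n10⇒n11
[38] read 'b'  n11⇒n12  emit P1@[33:38],P2@[38:38]
[39] read 'c'  n12⇒n13 ·f
[40] read 'd'  n13⇒n1 ·f
[41] read 'a'  n1⇒n17
[42] read 'c'  n17⇒n18

All matches (sorted): [[0,2],[2,2],[8,2],[9,4],[11,3],[13,1],[13,2],[16,2],[18,2],[20,6],[24,0],[24,3],[26,6],[30,0],[30,3],[32,2],[33,2],[36,3],[38,1],[38,2]]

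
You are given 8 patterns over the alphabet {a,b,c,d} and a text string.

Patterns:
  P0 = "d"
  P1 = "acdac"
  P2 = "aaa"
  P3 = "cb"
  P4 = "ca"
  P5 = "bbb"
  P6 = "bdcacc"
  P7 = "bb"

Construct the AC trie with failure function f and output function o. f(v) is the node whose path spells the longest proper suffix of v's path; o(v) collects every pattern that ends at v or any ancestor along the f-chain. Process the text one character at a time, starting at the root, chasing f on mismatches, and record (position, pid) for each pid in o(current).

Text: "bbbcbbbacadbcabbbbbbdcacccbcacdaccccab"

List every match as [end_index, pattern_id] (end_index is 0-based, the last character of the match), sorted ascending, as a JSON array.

Build automaton:
Trie nodes:
  0='ε' goto a→2 b→12 c→9 d→1
  1='d' goto ·  ←P0
  2='a' goto a→7 c→3
  3='ac' goto d→4
  4='acd' goto a→5
  5='acda' goto c→6
  6='acdac' goto ·  ←P1
  7='aa' goto a→8
  8='aaa' goto ·  ←P2
  9='c' goto a→11 b→10
  10='cb' goto ·  ←P3
  11='ca' goto ·  ←P4
  12='b' goto b→13 d→15
  13='bb' goto b→14  ←P7
  14='bbb' goto ·  ←P5
  15='bd' goto c→16
  16='bdc' goto a→17
  17='bdca' goto c→18
  18='bdcac' goto c→19
  19='bdcacc' goto ·  ←P6

BFS fail/out derivation:
  n1('d'): parent n0 fail=0; on 'd' 0 → fail=0;  out {0}∪∅={0}
  n2('a'): parent n0 fail=0; on 'a' 0 → fail=0;  out ∅∪∅=∅
  n9('c'): parent n0 fail=0; on 'c' 0 → fail=0;  out ∅∪∅=∅
  n12('b'): parent n0 fail=0; on 'b' 0 → fail=0;  out ∅∪∅=∅
  n3('ac'): parent n2 fail=0; on 'c' 0 → fail=9;  out ∅∪∅=∅
  n7('aa'): parent n2 fail=0; on 'a' 0 → fail=2;  out ∅∪∅=∅
  n10('cb'): parent n9 fail=0; on 'b' 0 → fail=12;  out {3}∪∅={3}
  n11('ca'): parent n9 fail=0; on 'a' 0 → fail=2;  out {4}∪∅={4}
  n13('bb'): parent n12 fail=0; on 'b' 0 → fail=12;  out {7}∪∅={7}
  n15('bd'): parent n12 fail=0; on 'd' 0 → fail=1;  out ∅∪{0}={0}
  n4('acd'): parent n3 fail=9; on 'd' 9→0 → fail=1;  out ∅∪{0}={0}
  n8('aaa'): parent n7 fail=2; on 'a' 2 → fail=7;  out {2}∪∅={2}
  n14('bbb'): parent n13 fail=12; on 'b' 12 → fail=13;  out {5}∪{7}={5,7}
  n16('bdc'): parent n15 fail=1; on 'c' 1→0 → fail=9;  out ∅∪∅=∅
  n5('acda'): parent n4 fail=1; on 'a' 1→0 → fail=2;  out ∅∪∅=∅
  n17('bdca'): parent n16 fail=9; on 'a' 9 → fail=11;  out ∅∪{4}={4}
  n6('acdac'): parent n5 fail=2; on 'c' 2 → fail=3;  out {1}∪∅={1}
  n18('bdcac'): parent n17 fail=11; on 'c' 11→2 → fail=3;  out ∅∪∅=∅
  n19('bdcacc'): parent n18 fail=3; on 'c' 3→9→0 → fail=9;  out {6}∪∅={6}

Scan:
pos 0 'b': at 12
pos 1 'b': at 13  emit P7@[0:1]
pos 2 'b': at 14  emit P5@[0:2],P7@[1:2]
pos 3 'c': at 9 (via fail)
pos 4 'b': at 10  emit P3@[3:4]
pos 5 'b': at 13 (via fail)  emit P7@[4:5]
pos 6 'b': at 14  emit P5@[4:6],P7@[5:6]
pos 7 'a': at 2 (via fail)
pos 8 'c': at 3
pos 9 'a': at 11 (via fail)  emit P4@[8:9]
pos 10 'd': at 1 (via fail)  emit P0@[10:10]
pos 11 'b': at 12 (via fail)
pos 12 'c': at 9 (via fail)
pos 13 'a': at 11  emit P4@[12:13]
pos 14 'b': at 12 (via fail)
pos 15 'b': at 13  emit P7@[14:15]
pos 16 'b': at 14  emit P5@[14:16],P7@[15:16]
pos 17 'b': at 14 (via fail)  emit P5@[15:17],P7@[16:17]
pos 18 'b': at 14 (via fail)  emit P5@[16:18],P7@[17:18]
pos 19 'b': at 14 (via fail)  emit P5@[17:19],P7@[18:19]
pos 20 'd': at 15 (via fail)  emit P0@[20:20]
pos 21 'c': at 16
pos 22 'a': at 17  emit P4@[21:22]
pos 23 'c': at 18
pos 24 'c': at 19  emit P6@[19:24]
pos 25 'c': at 9 (via fail)
pos 26 'b': at 10  emit P3@[25:26]
pos 27 'c': at 9 (via fail)
pos 28 'a': at 11  emit P4@[27:28]
pos 29 'c': at 3 (via fail)
pos 30 'd': at 4  emit P0@[30:30]
pos 31 'a': at 5
pos 32 'c': at 6  emit P1@[28:32]
pos 33 'c': at 9 (via fail)
pos 34 'c': at 9 (via fail)
pos 35 'c': at 9 (via fail)
pos 36 'a': at 11  emit P4@[35:36]
pos 37 'b': at 12 (via fail)

Result: [[1,7],[2,5],[2,7],[4,3],[5,7],[6,5],[6,7],[9,4],[10,0],[13,4],[15,7],[16,5],[16,7],[17,5],[17,7],[18,5],[18,7],[19,5],[19,7],[20,0],[22,4],[24,6],[26,3],[28,4],[30,0],[32,1],[36,4]]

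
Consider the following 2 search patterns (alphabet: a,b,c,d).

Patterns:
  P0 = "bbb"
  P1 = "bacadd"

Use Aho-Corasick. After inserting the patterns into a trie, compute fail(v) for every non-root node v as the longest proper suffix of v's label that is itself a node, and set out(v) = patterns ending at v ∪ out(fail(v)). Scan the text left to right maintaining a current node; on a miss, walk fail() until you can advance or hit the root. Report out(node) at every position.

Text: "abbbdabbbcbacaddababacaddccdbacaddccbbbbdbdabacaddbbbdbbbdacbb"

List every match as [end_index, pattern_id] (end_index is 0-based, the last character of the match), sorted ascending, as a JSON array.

Build:
Trie nodes:
  n0 'ε': b→1
  n1 'b': a→4 b→2
  n2 'bb': b→3
  n3 'bbb': ·  ←P0
  n4 'ba': c→5
  n5 'bac': a→6
  n6 'baca': d→7
  n7 'bacad': d→8
  n8 'bacadd': ·  ←P1

Failure links (BFS by depth):
  n1('b'): parent n0 fail=0; on 'b' 0 → fail=0;  out ∅∪∅=∅
  n2('bb'): parent n1 fail=0; on 'b' 0 → fail=1;  out ∅∪∅=∅
  n4('ba'): parent n1 fail=0; on 'a' 0 → fail=0;  out ∅∪∅=∅
  n3('bbb'): parent n2 fail=1; on 'b' 1 → fail=2;  out {0}∪∅={0}
  n5('bac'): parent n4 fail=0; on 'c' 0 → fail=0;  out ∅∪∅=∅
  n6('baca'): parent n5 fail=0; on 'a' 0 → fail=0;  out ∅∪∅=∅
  n7('bacad'): parent n6 fail=0; on 'd' 0 → fail=0;  out ∅∪∅=∅
  n8('bacadd'): parent n7 fail=0; on 'd' 0 → fail=0;  out {1}∪∅={1}

Scan:
i=0 'a': node 0→0
i=1 'b': node 0→1
i=2 'b': node 1→2
i=3 'b': node 2→3  → match P0@[1:3]
i=4 'd': node 3→0 ·f
i=5 'a': node 0→0
i=6 'b': node 0→1
i=7 'b': node 1→2
i=8 'b': node 2→3  → match P0@[6:8]
i=9 'c': node 3→0 ·f
i=10 'b': node 0→1
i=11 'a': node 1→4
i=12 'c': node 4→5
i=13 'a': node 5→6
i=14 'd': node 6→7
i=15 'd': node 7→8  → match P1@[10:15]
i=16 'a': node 8→0 ·f
i=17 'b': node 0→1
i=18 'a': node 1→4
i=19 'b': node 4→1 ·f
i=20 'a': node 1→4
i=21 'c': node 4→5
i=22 'a': node 5→6
i=23 'd': node 6→7
i=24 'd': node 7→8  → match P1@[19:24]
i=25 'c': node 8→0 ·f
i=26 'c': node 0→0
i=27 'd': node 0→0
i=28 'b': node 0→1
i=29 'a': node 1→4
i=30 'c': node 4→5
i=31 'a': node 5→6
i=32 'd': node 6→7
i=33 'd': node 7→8  → match P1@[28:33]
i=34 'c': node 8→0 ·f
i=35 'c': node 0→0
i=36 'b': node 0→1
i=37 'b': node 1→2
i=38 'b': node 2→3  → match P0@[36:38]
i=39 'b': node 3→3 ·f  → match P0@[37:39]
i=40 'd': node 3→0 ·f
i=41 'b': node 0→1
i=42 'd': node 1→0 ·f
i=43 'a': node 0→0
i=44 'b': node 0→1
i=45 'a': node 1→4
i=46 'c': node 4→5
i=47 'a': node 5→6
i=48 'd': node 6→7
i=49 'd': node 7→8  → match P1@[44:49]
i=50 'b': node 8→1 ·f
i=51 'b': node 1→2
i=52 'b': node 2→3  → match P0@[50:52]
i=53 'd': node 3→0 ·f
i=54 'b': node 0→1
i=55 'b': node 1→2
i=56 'b': node 2→3  → match P0@[54:56]
i=57 'd': node 3→0 ·f
i=58 'a': node 0→0
i=59 'c': node 0→0
i=60 'b': node 0→1
i=61 'b': node 1→2

All matches (sorted): [[3,0],[8,0],[15,1],[24,1],[33,1],[38,0],[39,0],[49,1],[52,0],[56,0]]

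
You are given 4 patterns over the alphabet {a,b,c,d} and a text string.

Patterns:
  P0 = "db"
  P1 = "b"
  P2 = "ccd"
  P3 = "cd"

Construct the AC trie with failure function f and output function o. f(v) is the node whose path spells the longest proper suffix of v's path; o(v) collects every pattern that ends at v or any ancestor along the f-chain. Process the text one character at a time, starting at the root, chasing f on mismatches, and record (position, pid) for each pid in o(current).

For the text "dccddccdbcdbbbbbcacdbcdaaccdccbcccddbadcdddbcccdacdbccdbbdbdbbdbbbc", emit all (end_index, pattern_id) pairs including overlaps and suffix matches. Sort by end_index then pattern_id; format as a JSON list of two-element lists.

Construct AC machine:
Trie (insert patterns):
  n0 'ε': b→3 c→4 d→1
  n1 'd': b→2
  n2 'db': ·  [P0 ends]
  n3 'b': ·  [P1 ends]
  n4 'c': c→5 d→7
  n5 'cc': d→6
  n6 'ccd': ·  [P2 ends]
  n7 'cd': ·  [P3 ends]

Failure links (BFS by depth):
  n1('d'): parent n0 fail=0; on 'd' 0 → fail=0;  out ∅∪∅=∅
  n3('b'): parent n0 fail=0; on 'b' 0 → fail=0;  out {1}∪∅={1}
  n4('c'): parent n0 fail=0; on 'c' 0 → fail=0;  out ∅∪∅=∅
  n2('db'): parent n1 fail=0; on 'b' 0 → fail=3;  out {0}∪{1}={0,1}
  n5('cc'): parent n4 fail=0; on 'c' 0 → fail=4;  out ∅∪∅=∅
  n7('cd'): parent n4 fail=0; on 'd' 0 → fail=1;  out {3}∪∅={3}
  n6('ccd'): parent n5 fail=4; on 'd' 4 → fail=7;  out {2}∪{3}={2,3}

Text stream:
i=0 'd': node 0→1
i=1 'c': node 1→4 ·f
i=2 'c': node 4→5
i=3 'd': node 5→6  ** P2@[1:3],P3@[2:3]
i=4 'd': node 6→1 ·f
i=5 'c': node 1→4 ·f
i=6 'c': node 4→5
i=7 'd': node 5→6  ** P2@[5:7],P3@[6:7]
i=8 'b': node 6→2 ·f  ** P0@[7:8],P1@[8:8]
i=9 'c': node 2→4 ·f
i=10 'd': node 4→7  ** P3@[9:10]
i=11 'b': node 7→2 ·f  ** P0@[10:11],P1@[11:11]
i=12 'b': node 2→3 ·f  ** P1@[12:12]
i=13 'b': node 3→3 ·f  ** P1@[13:13]
i=14 'b': node 3→3 ·f  ** P1@[14:14]
i=15 'b': node 3→3 ·f  ** P1@[15:15]
i=16 'c': node 3→4 ·f
i=17 'a': node 4→0 ·f
i=18 'c': node 0→4
i=19 'd': node 4→7  ** P3@[18:19]
i=20 'b': node 7→2 ·f  ** P0@[19:20],P1@[20:20]
i=21 'c': node 2→4 ·f
i=22 'd': node 4→7  ** P3@[21:22]
i=23 'a': node 7→0 ·f
i=24 'a': node 0→0
i=25 'c': node 0→4
i=26 'c': node 4→5
i=27 'd': node 5→6  ** P2@[25:27],P3@[26:27]
i=28 'c': node 6→4 ·f
i=29 'c': node 4→5
i=30 'b': node 5→3 ·f  ** P1@[30:30]
i=31 'c': node 3→4 ·f
i=32 'c': node 4→5
i=33 'c': node 5→5 ·f
i=34 'd': node 5→6  ** P2@[32:34],P3@[33:34]
i=35 'd': node 6→1 ·f
i=36 'b': node 1→2  ** P0@[35:36],P1@[36:36]
i=37 'a': node 2→0 ·f
i=38 'd': node 0→1
i=39 'c': node 1→4 ·f
i=40 'd': node 4→7  ** P3@[39:40]
i=41 'd': node 7→1 ·f
i=42 'd': node 1→1 ·f
i=43 'b': node 1→2  ** P0@[42:43],P1@[43:43]
i=44 'c': node 2→4 ·f
i=45 'c': node 4→5
i=46 'c': node 5→5 ·f
i=47 'd': node 5→6  ** P2@[45:47],P3@[46:47]
i=48 'a': node 6→0 ·f
i=49 'c': node 0→4
i=50 'd': node 4→7  ** P3@[49:50]
i=51 'b': node 7→2 ·f  ** P0@[50:51],P1@[51:51]
i=52 'c': node 2→4 ·f
i=53 'c': node 4→5
i=54 'd': node 5→6  ** P2@[52:54],P3@[53:54]
i=55 'b': node 6→2 ·f  ** P0@[54:55],P1@[55:55]
i=56 'b': node 2→3 ·f  ** P1@[56:56]
i=57 'd': node 3→1 ·f
i=58 'b': node 1→2  ** P0@[57:58],P1@[58:58]
i=59 'd': node 2→1 ·f
i=60 'b': node 1→2  ** P0@[59:60],P1@[60:60]
i=61 'b': node 2→3 ·f  ** P1@[61:61]
i=62 'd': node 3→1 ·f
i=63 'b': node 1→2  ** P0@[62:63],P1@[63:63]
i=64 'b': node 2→3 ·f  ** P1@[64:64]
i=65 'b': node 3→3 ·f  ** P1@[65:65]
i=66 'c': node 3→4 ·f

All matches (sorted): [[3,2],[3,3],[7,2],[7,3],[8,0],[8,1],[10,3],[11,0],[11,1],[12,1],[13,1],[14,1],[15,1],[19,3],[20,0],[20,1],[22,3],[27,2],[27,3],[30,1],[34,2],[34,3],[36,0],[36,1],[40,3],[43,0],[43,1],[47,2],[47,3],[50,3],[51,0],[51,1],[54,2],[54,3],[55,0],[55,1],[56,1],[58,0],[58,1],[60,0],[60,1],[61,1],[63,0],[63,1],[64,1],[65,1]]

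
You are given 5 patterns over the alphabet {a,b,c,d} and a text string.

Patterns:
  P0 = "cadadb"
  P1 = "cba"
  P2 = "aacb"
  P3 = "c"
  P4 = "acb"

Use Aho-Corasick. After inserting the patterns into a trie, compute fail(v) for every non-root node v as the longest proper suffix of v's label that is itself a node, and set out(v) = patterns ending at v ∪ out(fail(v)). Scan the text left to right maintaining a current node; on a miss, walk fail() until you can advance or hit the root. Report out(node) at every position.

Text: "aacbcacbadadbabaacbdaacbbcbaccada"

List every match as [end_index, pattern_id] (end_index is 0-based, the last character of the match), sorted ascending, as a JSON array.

Build automaton:
Trie nodes:
  n0 'ε': a→9 c→1
  n1 'c': a→2 b→7  ←P3
  n2 'ca': d→3
  n3 'cad': a→4
  n4 'cada': d→5
  n5 'cadad': b→6
  n6 'cadadb': ·  ←P0
  n7 'cb': a→8
  n8 'cba': ·  ←P1
  n9 'a': a→10 c→13
  n10 'aa': c→11
  n11 'aac': b→12
  n12 'aacb': ·  ←P2
  n13 'ac': b→14
  n14 'acb': ·  ←P4

Failure links (BFS by depth):
  n1('c'): parent n0 fail=0; on 'c' 0 → fail=0;  out {3}∪∅={3}
  n9('a'): parent n0 fail=0; on 'a' 0 → fail=0;  out ∅∪∅=∅
  n2('ca'): parent n1 fail=0; on 'a' 0 → fail=9;  out ∅∪∅=∅
  n7('cb'): parent n1 fail=0; on 'b' 0 → fail=0;  out ∅∪∅=∅
  n10('aa'): parent n9 fail=0; on 'a' 0 → fail=9;  out ∅∪∅=∅
  n13('ac'): parent n9 fail=0; on 'c' 0 → fail=1;  out ∅∪{3}={3}
  n3('cad'): parent n2 fail=9; on 'd' 9→0 → fail=0;  out ∅∪∅=∅
  n8('cba'): parent n7 fail=0; on 'a' 0 → fail=9;  out {1}∪∅={1}
  n11('aac'): parent n10 fail=9; on 'c' 9 → fail=13;  out ∅∪{3}={3}
  n14('acb'): parent n13 fail=1; on 'b' 1 → fail=7;  out {4}∪∅={4}
  n4('cada'): parent n3 fail=0; on 'a' 0 → fail=9;  out ∅∪∅=∅
  n12('aacb'): parent n11 fail=13; on 'b' 13 → fail=14;  out {2}∪{4}={2,4}
  n5('cadad'): parent n4 fail=9; on 'd' 9→0 → fail=0;  out ∅∪∅=∅
  n6('cadadb'): parent n5 fail=0; on 'b' 0 → fail=0;  out {0}∪∅={0}

Text stream:
pos 0 'a': at 9
pos 1 'a': at 10
pos 2 'c': at 11  emit P3@[2:2]
pos 3 'b': at 12  emit P2@[0:3],P4@[1:3]
pos 4 'c': at 1 (via fail)  emit P3@[4:4]
pos 5 'a': at 2
pos 6 'c': at 13 (via fail)  emit P3@[6:6]
pos 7 'b': at 14  emit P4@[5:7]
pos 8 'a': at 8 (via fail)  emit P1@[6:8]
pos 9 'd': at 0 (via fail)
pos 10 'a': at 9
pos 11 'd': at 0 (via fail)
pos 12 'b': at 0
pos 13 'a': at 9
pos 14 'b': at 0 (via fail)
pos 15 'a': at 9
pos 16 'a': at 10
pos 17 'c': at 11  emit P3@[17:17]
pos 18 'b': at 12  emit P2@[15:18],P4@[16:18]
pos 19 'd': at 0 (via fail)
pos 20 'a': at 9
pos 21 'a': at 10
pos 22 'c': at 11  emit P3@[22:22]
pos 23 'b': at 12  emit P2@[20:23],P4@[21:23]
pos 24 'b': at 0 (via fail)
pos 25 'c': at 1  emit P3@[25:25]
pos 26 'b': at 7
pos 27 'a': at 8  emit P1@[25:27]
pos 28 'c': at 13 (via fail)  emit P3@[28:28]
pos 29 'c': at 1 (via fail)  emit P3@[29:29]
pos 30 'a': at 2
pos 31 'd': at 3
pos 32 'a': at 4

Matches: [[2,3],[3,2],[3,4],[4,3],[6,3],[7,4],[8,1],[17,3],[18,2],[18,4],[22,3],[23,2],[23,4],[25,3],[27,1],[28,3],[29,3]]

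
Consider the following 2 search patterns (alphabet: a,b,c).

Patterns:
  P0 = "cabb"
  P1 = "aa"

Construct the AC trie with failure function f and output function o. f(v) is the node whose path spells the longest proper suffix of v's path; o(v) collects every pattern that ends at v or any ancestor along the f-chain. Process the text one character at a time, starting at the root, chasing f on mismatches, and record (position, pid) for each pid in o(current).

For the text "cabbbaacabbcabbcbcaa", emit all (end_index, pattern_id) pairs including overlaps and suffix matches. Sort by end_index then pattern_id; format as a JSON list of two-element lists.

Construct AC machine:
Trie (insert patterns):
  0='ε' goto a→5 c→1
  1='c' goto a→2
  2='ca' goto b→3
  3='cab' goto b→4
  4='cabb' goto ·  ←P0
  5='a' goto a→6
  6='aa' goto ·  ←P1

BFS fail/out derivation:
  fail(1) 'c': from fail(0)=0 chase 'c': 0 ⇒ 0;  out=∅∪out(0)=∅
  fail(5) 'a': from fail(0)=0 chase 'a': 0 ⇒ 0;  out=∅∪out(0)=∅
  fail(2) 'ca': from fail(1)=0 chase 'a': 0 ⇒ 5;  out=∅∪out(5)=∅
  fail(6) 'aa': from fail(5)=0 chase 'a': 0 ⇒ 5;  out={1}∪out(5)={1}
  fail(3) 'cab': from fail(2)=5 chase 'b': 5→0 ⇒ 0;  out=∅∪out(0)=∅
  fail(4) 'cabb': from fail(3)=0 chase 'b': 0 ⇒ 0;  out={0}∪out(0)={0}

Run:
pos 0 'c': at 1
pos 1 'a': at 2
pos 2 'b': at 3
pos 3 'b': at 4  ** P0@[0:3]
pos 4 'b': at 0 (via fail)
pos 5 'a': at 5
pos 6 'a': at 6  ** P1@[5:6]
pos 7 'c': at 1 (via fail)
pos 8 'a': at 2
pos 9 'b': at 3
pos 10 'b': at 4  ** P0@[7:10]
pos 11 'c': at 1 (via fail)
pos 12 'a': at 2
pos 13 'b': at 3
pos 14 'b': at 4  ** P0@[11:14]
pos 15 'c': at 1 (via fail)
pos 16 'b': at 0 (via fail)
pos 17 'c': at 1
pos 18 'a': at 2
pos 19 'a': at 6 (via fail)  ** P1@[18:19]

Matches: [[3,0],[6,1],[10,0],[14,0],[19,1]]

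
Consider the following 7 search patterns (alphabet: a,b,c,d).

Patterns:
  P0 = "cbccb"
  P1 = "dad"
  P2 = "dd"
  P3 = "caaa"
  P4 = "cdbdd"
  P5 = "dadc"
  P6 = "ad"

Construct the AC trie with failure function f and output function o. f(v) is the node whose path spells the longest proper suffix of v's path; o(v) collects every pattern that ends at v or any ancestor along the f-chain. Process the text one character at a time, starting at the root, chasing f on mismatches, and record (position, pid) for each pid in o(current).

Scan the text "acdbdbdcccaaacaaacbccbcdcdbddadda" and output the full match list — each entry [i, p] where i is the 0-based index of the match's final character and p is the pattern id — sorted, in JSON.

Build:
Trie nodes:
  0='ε' goto a→18 c→1 d→6
  1='c' goto a→10 b→2 d→13
  2='cb' goto c→3
  3='cbc' goto c→4
  4='cbcc' goto b→5
  5='cbccb' goto ·  ←P0
  6='d' goto a→7 d→9
  7='da' goto d→8
  8='dad' goto c→17  ←P1
  9='dd' goto ·  ←P2
  10='ca' goto a→11
  11='caa' goto a→12
  12='caaa' goto ·  ←P3
  13='cd' goto b→14
  14='cdb' goto d→15
  15='cdbd' goto d→16
  16='cdbdd' goto ·  ←P4
  17='dadc' goto ·  ←P5
  18='a' goto d→19
  19='ad' goto ·  ←P6

BFS fail/out derivation:
  n1('c'): parent n0 fail=0; on 'c' 0 → fail=0;  out ∅∪∅=∅
  n6('d'): parent n0 fail=0; on 'd' 0 → fail=0;  out ∅∪∅=∅
  n18('a'): parent n0 fail=0; on 'a' 0 → fail=0;  out ∅∪∅=∅
  n2('cb'): parent n1 fail=0; on 'b' 0 → fail=0;  out ∅∪∅=∅
  n7('da'): parent n6 fail=0; on 'a' 0 → fail=18;  out ∅∪∅=∅
  n9('dd'): parent n6 fail=0; on 'd' 0 → fail=6;  out {2}∪∅={2}
  n10('ca'): parent n1 fail=0; on 'a' 0 → fail=18;  out ∅∪∅=∅
  n13('cd'): parent n1 fail=0; on 'd' 0 → fail=6;  out ∅∪∅=∅
  n19('ad'): parent n18 fail=0; on 'd' 0 → fail=6;  out {6}∪∅={6}
  n3('cbc'): parent n2 fail=0; on 'c' 0 → fail=1;  out ∅∪∅=∅
  n8('dad'): parent n7 fail=18; on 'd' 18 → fail=19;  out {1}∪{6}={1,6}
  n11('caa'): parent n10 fail=18; on 'a' 18→0 → fail=18;  out ∅∪∅=∅
  n14('cdb'): parent n13 fail=6; on 'b' 6→0 → fail=0;  out ∅∪∅=∅
  n4('cbcc'): parent n3 fail=1; on 'c' 1→0 → fail=1;  out ∅∪∅=∅
  n12('caaa'): parent n11 fail=18; on 'a' 18→0 → fail=18;  out {3}∪∅={3}
  n15('cdbd'): parent n14 fail=0; on 'd' 0 → fail=6;  out ∅∪∅=∅
  n17('dadc'): parent n8 fail=19; on 'c' 19→6→0 → fail=1;  out {5}∪∅={5}
  n5('cbccb'): parent n4 fail=1; on 'b' 1 → fail=2;  out {0}∪∅={0}
  n16('cdbdd'): parent n15 fail=6; on 'd' 6 → fail=9;  out {4}∪{2}={2,4}

Scan:
[0] read 'a'  n0⇒n18
[1] read 'c'  n18⇒n1 (fail-walked)
[2] read 'd'  n1⇒n13
[3] read 'b'  n13⇒n14
[4] read 'd'  n14⇒n15
[5] read 'b'  n15⇒n0 (fail-walked)
[6] read 'd'  n0⇒n6
[7] read 'c'  n6⇒n1 (fail-walked)
[8] read 'c'  n1⇒n1 (fail-walked)
[9] read 'c'  n1⇒n1 (fail-walked)
[10] read 'a'  n1⇒n10
[11] read 'a'  n10⇒n11
[12] read 'a'  n11⇒n12  → match P3@[9:12]
[13] read 'c'  n12⇒n1 (fail-walked)
[14] read 'a'  n1⇒n10
[15] read 'a'  n10⇒n11
[16] read 'a'  n11⇒n12  → match P3@[13:16]
[17] read 'c'  n12⇒n1 (fail-walked)
[18] read 'b'  n1⇒n2
[19] read 'c'  n2⇒n3
[20] read 'c'  n3⇒n4
[21] read 'b'  n4⇒n5  → match P0@[17:21]
[22] read 'c'  n5⇒n3 (fail-walked)
[23] read 'd'  n3⇒n13 (fail-walked)
[24] read 'c'  n13⇒n1 (fail-walked)
[25] read 'd'  n1⇒n13
[26] read 'b'  n13⇒n14
[27] read 'd'  n14⇒n15
[28] read 'd'  n15⇒n16  → match P2@[27:28],P4@[24:28]
[29] read 'a'  n16⇒n7 (fail-walked)
[30] read 'd'  n7⇒n8  → match P1@[28:30],P6@[29:30]
[31] read 'd'  n8⇒n9 (fail-walked)  → match P2@[30:31]
[32] read 'a'  n9⇒n7 (fail-walked)

Matches: [[12,3],[16,3],[21,0],[28,2],[28,4],[30,1],[30,6],[31,2]]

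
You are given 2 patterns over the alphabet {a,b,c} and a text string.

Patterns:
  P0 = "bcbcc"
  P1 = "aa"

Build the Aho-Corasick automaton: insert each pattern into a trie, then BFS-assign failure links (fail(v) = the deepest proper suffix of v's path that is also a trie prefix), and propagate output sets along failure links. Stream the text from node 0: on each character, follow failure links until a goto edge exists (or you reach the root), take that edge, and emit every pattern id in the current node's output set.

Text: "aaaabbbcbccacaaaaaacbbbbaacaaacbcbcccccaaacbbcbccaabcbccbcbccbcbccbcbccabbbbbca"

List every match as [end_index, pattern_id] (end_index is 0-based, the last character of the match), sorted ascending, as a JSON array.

Construct AC machine:
Trie (insert patterns):
  0='ε' goto a→6 b→1
  1='b' goto c→2
  2='bc' goto b→3
  3='bcb' goto c→4
  4='bcbc' goto c→5
  5='bcbcc' goto ·  [P0 ends]
  6='a' goto a→7
  7='aa' goto ·  [P1 ends]

BFS fail/out derivation:
  n1('b'): parent n0 fail=0; on 'b' 0 → fail=0;  out ∅∪∅=∅
  n6('a'): parent n0 fail=0; on 'a' 0 → fail=0;  out ∅∪∅=∅
  n2('bc'): parent n1 fail=0; on 'c' 0 → fail=0;  out ∅∪∅=∅
  n7('aa'): parent n6 fail=0; on 'a' 0 → fail=6;  out {1}∪∅={1}
  n3('bcb'): parent n2 fail=0; on 'b' 0 → fail=1;  out ∅∪∅=∅
  n4('bcbc'): parent n3 fail=1; on 'c' 1 → fail=2;  out ∅∪∅=∅
  n5('bcbcc'): parent n4 fail=2; on 'c' 2→0 → fail=0;  out {0}∪∅={0}

Run:
[0] read 'a'  n0⇒n6
[1] read 'a'  n6⇒n7  emit P1@[0:1]
[2] read 'a'  n7⇒n7 ·f  emit P1@[1:2]
[3] read 'a'  n7⇒n7 ·f  emit P1@[2:3]
[4] read 'b'  n7⇒n1 ·f
[5] read 'b'  n1⇒n1 ·f
[6] read 'b'  n1⇒n1 ·f
[7] read 'c'  n1⇒n2
[8] read 'b'  n2⇒n3
[9] read 'c'  n3⇒n4
[10] read 'c'  n4⇒n5  emit P0@[6:10]
[11] read 'a'  n5⇒n6 ·f
[12] read 'c'  n6⇒n0 ·f
[13] read 'a'  n0⇒n6
[14] read 'a'  n6⇒n7  emit P1@[13:14]
[15] read 'a'  n7⇒n7 ·f  emit P1@[14:15]
[16] read 'a'  n7⇒n7 ·f  emit P1@[15:16]
[17] read 'a'  n7⇒n7 ·f  emit P1@[16:17]
[18] read 'a'  n7⇒n7 ·f  emit P1@[17:18]
[19] read 'c'  n7⇒n0 ·f
[20] read 'b'  n0⇒n1
[21] read 'b'  n1⇒n1 ·f
[22] read 'b'  n1⇒n1 ·f
[23] read 'b'  n1⇒n1 ·f
[24] read 'a'  n1⇒n6 ·f
[25] read 'a'  n6⇒n7  emit P1@[24:25]
[26] read 'c'  n7⇒n0 ·f
[27] read 'a'  n0⇒n6
[28] read 'a'  n6⇒n7  emit P1@[27:28]
[29] read 'a'  n7⇒n7 ·f  emit P1@[28:29]
[30] read 'c'  n7⇒n0 ·f
[31] read 'b'  n0⇒n1
[32] read 'c'  n1⇒n2
[33] read 'b'  n2⇒n3
[34] read 'c'  n3⇒n4
[35] read 'c'  n4⇒n5  emit P0@[31:35]
[36] read 'c'  n5⇒n0 ·f
[37] read 'c'  n0⇒n0
[38] read 'c'  n0⇒n0
[39] read 'a'  n0⇒n6
[40] read 'a'  n6⇒n7  emit P1@[39:40]
[41] read 'a'  n7⇒n7 ·f  emit P1@[40:41]
[42] read 'c'  n7⇒n0 ·f
[43] read 'b'  n0⇒n1
[44] read 'b'  n1⇒n1 ·f
[45] read 'c'  n1⇒n2
[46] read 'b'  n2⇒n3
[47] read 'c'  n3⇒n4
[48] read 'c'  n4⇒n5  emit P0@[44:48]
[49] read 'a'  n5⇒n6 ·f
[50] read 'a'  n6⇒n7  emit P1@[49:50]
[51] read 'b'  n7⇒n1 ·f
[52] read 'c'  n1⇒n2
[53] read 'b'  n2⇒n3
[54] read 'c'  n3⇒n4
[55] read 'c'  n4⇒n5  emit P0@[51:55]
[56] read 'b'  n5⇒n1 ·f
[57] read 'c'  n1⇒n2
[58] read 'b'  n2⇒n3
[59] read 'c'  n3⇒n4
[60] read 'c'  n4⇒n5  emit P0@[56:60]
[61] read 'b'  n5⇒n1 ·f
[62] read 'c'  n1⇒n2
[63] read 'b'  n2⇒n3
[64] read 'c'  n3⇒n4
[65] read 'c'  n4⇒n5  emit P0@[61:65]
[66] read 'b'  n5⇒n1 ·f
[67] read 'c'  n1⇒n2
[68] read 'b'  n2⇒n3
[69] read 'c'  n3⇒n4
[70] read 'c'  n4⇒n5  emit P0@[66:70]
[71] read 'a'  n5⇒n6 ·f
[72] read 'b'  n6⇒n1 ·f
[73] read 'b'  n1⇒n1 ·f
[74] read 'b'  n1⇒n1 ·f
[75] read 'b'  n1⇒n1 ·f
[76] read 'b'  n1⇒n1 ·f
[77] read 'c'  n1⇒n2
[78] read 'a'  n2⇒n6 ·f

Matches: [[1,1],[2,1],[3,1],[10,0],[14,1],[15,1],[16,1],[17,1],[18,1],[25,1],[28,1],[29,1],[35,0],[40,1],[41,1],[48,0],[50,1],[55,0],[60,0],[65,0],[70,0]]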